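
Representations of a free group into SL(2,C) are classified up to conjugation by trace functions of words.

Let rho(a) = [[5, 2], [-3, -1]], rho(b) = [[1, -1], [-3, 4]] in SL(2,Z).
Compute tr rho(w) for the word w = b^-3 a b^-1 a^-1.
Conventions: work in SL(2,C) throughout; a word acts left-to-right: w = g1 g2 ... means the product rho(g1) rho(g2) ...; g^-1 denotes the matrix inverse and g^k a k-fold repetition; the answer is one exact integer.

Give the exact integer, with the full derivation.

-1417

rho(b^-1) = [[4, 1], [3, 1]]
... * rho(b^-1) = [[4, 1], [3, 1]]  ->  [[19, 5], [15, 4]]
... * rho(b^-1) = [[4, 1], [3, 1]]  ->  [[91, 24], [72, 19]]
... * rho(a) = [[5, 2], [-3, -1]]  ->  [[383, 158], [303, 125]]
... * rho(b^-1) = [[4, 1], [3, 1]]  ->  [[2006, 541], [1587, 428]]
... * rho(a^-1) = [[-1, -2], [3, 5]]  ->  [[-383, -1307], [-303, -1034]]
tr = -383 + -1034 = -1417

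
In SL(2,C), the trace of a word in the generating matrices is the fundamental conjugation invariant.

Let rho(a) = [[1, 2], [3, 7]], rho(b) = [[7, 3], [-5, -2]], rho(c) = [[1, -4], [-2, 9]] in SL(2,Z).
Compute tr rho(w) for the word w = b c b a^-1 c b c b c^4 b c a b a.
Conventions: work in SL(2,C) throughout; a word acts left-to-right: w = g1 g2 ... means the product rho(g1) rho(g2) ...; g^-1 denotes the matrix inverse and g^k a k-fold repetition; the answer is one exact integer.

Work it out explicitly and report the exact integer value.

rho(b) = [[7, 3], [-5, -2]]
... * rho(c) = [[1, -4], [-2, 9]]  ->  [[1, -1], [-1, 2]]
... * rho(b) = [[7, 3], [-5, -2]]  ->  [[12, 5], [-17, -7]]
... * rho(a^-1) = [[7, -2], [-3, 1]]  ->  [[69, -19], [-98, 27]]
... * rho(c) = [[1, -4], [-2, 9]]  ->  [[107, -447], [-152, 635]]
... * rho(b) = [[7, 3], [-5, -2]]  ->  [[2984, 1215], [-4239, -1726]]
... * rho(c) = [[1, -4], [-2, 9]]  ->  [[554, -1001], [-787, 1422]]
... * rho(b) = [[7, 3], [-5, -2]]  ->  [[8883, 3664], [-12619, -5205]]
... * rho(c) = [[1, -4], [-2, 9]]  ->  [[1555, -2556], [-2209, 3631]]
... * rho(c) = [[1, -4], [-2, 9]]  ->  [[6667, -29224], [-9471, 41515]]
... * rho(c) = [[1, -4], [-2, 9]]  ->  [[65115, -289684], [-92501, 411519]]
... * rho(c) = [[1, -4], [-2, 9]]  ->  [[644483, -2867616], [-915539, 4073675]]
... * rho(b) = [[7, 3], [-5, -2]]  ->  [[18849461, 7668681], [-26777148, -10893967]]
... * rho(c) = [[1, -4], [-2, 9]]  ->  [[3512099, -6379715], [-4989214, 9062889]]
... * rho(a) = [[1, 2], [3, 7]]  ->  [[-15627046, -37633807], [22199453, 53461795]]
... * rho(b) = [[7, 3], [-5, -2]]  ->  [[78779713, 28386476], [-111912804, -40325231]]
... * rho(a) = [[1, 2], [3, 7]]  ->  [[163939141, 356264758], [-232888497, -506102225]]
tr = 163939141 + -506102225 = -342163084

-342163084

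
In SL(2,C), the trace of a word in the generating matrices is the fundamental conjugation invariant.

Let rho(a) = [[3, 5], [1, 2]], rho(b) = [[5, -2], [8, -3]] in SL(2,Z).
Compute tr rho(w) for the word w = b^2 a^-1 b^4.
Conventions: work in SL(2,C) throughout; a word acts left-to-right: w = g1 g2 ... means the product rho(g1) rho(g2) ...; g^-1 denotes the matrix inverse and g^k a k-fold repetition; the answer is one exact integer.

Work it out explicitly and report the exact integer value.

-247

rho(b) = [[5, -2], [8, -3]]
... * rho(b) = [[5, -2], [8, -3]]  ->  [[9, -4], [16, -7]]
... * rho(a^-1) = [[2, -5], [-1, 3]]  ->  [[22, -57], [39, -101]]
... * rho(b) = [[5, -2], [8, -3]]  ->  [[-346, 127], [-613, 225]]
... * rho(b) = [[5, -2], [8, -3]]  ->  [[-714, 311], [-1265, 551]]
... * rho(b) = [[5, -2], [8, -3]]  ->  [[-1082, 495], [-1917, 877]]
... * rho(b) = [[5, -2], [8, -3]]  ->  [[-1450, 679], [-2569, 1203]]
tr = -1450 + 1203 = -247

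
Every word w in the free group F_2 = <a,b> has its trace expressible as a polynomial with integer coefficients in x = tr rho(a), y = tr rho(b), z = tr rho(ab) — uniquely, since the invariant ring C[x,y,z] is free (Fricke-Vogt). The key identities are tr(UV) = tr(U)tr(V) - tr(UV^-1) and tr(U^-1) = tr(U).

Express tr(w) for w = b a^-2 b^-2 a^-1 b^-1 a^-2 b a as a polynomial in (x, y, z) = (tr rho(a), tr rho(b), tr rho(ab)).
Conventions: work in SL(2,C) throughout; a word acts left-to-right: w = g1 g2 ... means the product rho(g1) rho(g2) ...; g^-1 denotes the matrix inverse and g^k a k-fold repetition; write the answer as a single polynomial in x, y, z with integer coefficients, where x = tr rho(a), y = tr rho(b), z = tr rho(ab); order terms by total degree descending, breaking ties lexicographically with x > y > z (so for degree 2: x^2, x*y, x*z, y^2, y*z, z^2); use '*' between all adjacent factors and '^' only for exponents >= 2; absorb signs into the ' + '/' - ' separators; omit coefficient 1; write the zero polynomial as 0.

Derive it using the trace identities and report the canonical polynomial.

x^3*y^2*z^3 - 2*x^4*y*z^2 - x^2*y^3*z^2 - x^2*y*z^4 + x^5*z + x^3*y^2*z + x^3*z^3 + 5*x^2*y*z^2 - 4*x^3*z - x*y^2*z - x*z^3 - x^2*y + 2*x*z + y

trace(a^-1) = trace(a) = x
trace(b a b a) = trace(b a)*trace(b a) - trace(1)   [split at a repeated b] = z^2 - 2
trace(b a b) = trace(b)*trace(a b) - trace(a)   [square of b] = y*z - x
trace(a b a b a) = trace(a)*trace(b a b a) - trace(b a b)   [square of a] = x*z^2 - y*z - x
trace(a b a b a b) = trace(a b a b)*trace(a b) - trace(b a)   [split at a repeated a] = z^3 - 3*z
trace(a b a b a b^-1) = trace(a b a b a)*trace(b) - trace(a b a b a b)   [inverse elimination on b] = x*y*z^2 - y^2*z - z^3 - x*y + 3*z
trace(b^-1 a b a b a b^-1) = trace(a b a b a b^-1)*trace(b) - trace(a b a b a)   [inverse elimination on b] = x*y^2*z^2 - y^3*z - y*z^3 - x*y^2 - x*z^2 + 4*y*z + x
trace(a b a b a^2) = trace(a)*trace(b a b a^2) - trace(b a b a)   [square of a] = x^2*z^2 - x*y*z - x^2 - z^2 + 2
trace(a b a) = trace(a)*trace(b a) - trace(b)   [square of a] = x*z - y
trace(b a b a b) = trace(b)*trace(a b a b) - trace(a b a)   [square of b] = y*z^2 - x*z - y
trace(a b a b a^2 b) = trace(a)*trace(b a b a b a) - trace(b a b a b)   [square of a] = x*z^3 - y*z^2 - 2*x*z + y
trace(a b^-1 a b a b a) = trace(a b a b a^2)*trace(b) - trace(a b a b a^2 b)   [inverse elimination on b] = x^2*y*z^2 - x*y^2*z - x*z^3 - x^2*y + 2*x*z + y
trace(a b a b a b a b) = trace(b a b a b a)*trace(b a) - trace(a b a b)   [split at a repeated b] = z^4 - 4*z^2 + 2
trace(a b^-1 a b a b a b) = trace(a b a b a b a)*trace(b) - trace(a b a b a b a b)   [inverse elimination on b] = x*y*z^3 - y^2*z^2 - z^4 - 2*x*y*z + y^2 + 4*z^2 - 2
trace(b^-1 a b a b a b^-1 a) = trace(a b^-1 a b a b a)*trace(b) - trace(a b^-1 a b a b a b)   [inverse elimination on b] = x^2*y^2*z^2 - x*y^3*z - 2*x*y*z^3 - x^2*y^2 + y^2*z^2 + z^4 + 4*x*y*z - 4*z^2 + 2
trace(b a b a b^-1 a^-1 b^-1 a) = trace(b^-1 a b a b a b^-1)*trace(a) - trace(b^-1 a b a b a b^-1 a)   [inverse elimination on a] = x*y*z^3 - x^2*z^2 - y^2*z^2 - z^4 + x^2 + 4*z^2 - 2
trace(b^-1 a^-1 b^-1 a^-1 b a b a) = trace(b a b a b^-1 a^-1 b^-1)*trace(a) - trace(b a b a b^-1 a^-1 b^-1 a)   [inverse elimination on a] = -x*y*z^3 + x^2*z^2 + y^2*z^2 + z^4 - 4*z^2 + 2
trace(b a b a^-1 b^-1 a^-1 b^-1 a^-1) = trace(b^-1 a^-1 b^-1 a^-1 b a b)*trace(a) - trace(b^-1 a^-1 b^-1 a^-1 b a b a)   [inverse elimination on a] = x*y*z^3 - x^2*z^2 - y^2*z^2 - z^4 + x^2 + 4*z^2 - 2
trace(a^-1 b^-1 a^-1 b^-1 a^-2 b a b) = trace(b a b a^-1 b^-1 a^-1 b^-1 a^-1)*trace(a) - trace(b a b a^-1 b^-1 a^-1 b^-1)   [inverse elimination on a] = x^2*y*z^3 - x^3*z^2 - x*y^2*z^2 - x*z^4 + x^3 + 4*x*z^2 - 3*x
trace(a^-2) = trace(a^-1)*trace(a) - trace(1)   [inverse elimination on a] = x^2 - 2
trace(a^-1 b^-1 a^-2 b a b a^-2 b^-1) = trace(a^-1 b^-1 a^-1 b^-1 a^-2 b a b)*trace(a) - trace(a^-1 b^-1 a^-1 b^-1 a^-2 b a b a)   [inverse elimination on a] = x^3*y*z^3 - x^4*z^2 - x^2*y^2*z^2 - x^2*z^4 + x^4 + 4*x^2*z^2 - 4*x^2 + 2
trace(b a b a^-1) = trace(b a b)*trace(a) - trace(b a b a)   [inverse elimination on a] = x*y*z - x^2 - z^2 + 2
trace(a^-1 b a b a^-1) = trace(b a b a^-1)*trace(a) - trace(b a b)   [inverse elimination on a] = x^2*y*z - x^3 - x*z^2 - y*z + 3*x
trace(a^-1 b a b a^-2) = trace(a^-1 b a b a^-1)*trace(a) - trace(a^-1 b a b)   [inverse elimination on a] = x^3*y*z - x^4 - x^2*z^2 - 2*x*y*z + 4*x^2 + z^2 - 2
trace(a^-2 b a b a^-2) = trace(a^-1 b a b a^-2)*trace(a) - trace(a^-1 b a b a^-1)   [inverse elimination on a] = x^4*y*z - x^5 - x^3*z^2 - 3*x^2*y*z + 5*x^3 + 2*x*z^2 + y*z - 5*x
trace(b a b^2) = trace(b)*trace(b a b) - trace(b a)   [square of b] = y^2*z - x*y - z
trace(b a^-1 b a b) = trace(b a b^2)*trace(a) - trace(b a b^2 a)   [inverse elimination on a] = x*y^2*z - x^2*y - y*z^2 + y
trace(b a^-1 b a b a) = trace(b a b a b)*trace(a) - trace(b a b a b a)   [inverse elimination on a] = x*y*z^2 - x^2*z - z^3 - x*y + 3*z
trace(a^-1 b a b a^-1 b) = trace(b a^-1 b a b)*trace(a) - trace(b a^-1 b a b a)   [inverse elimination on a] = x^2*y^2*z - x^3*y - 2*x*y*z^2 + x^2*z + z^3 + 2*x*y - 3*z
trace(b a b a^-1 b) = trace(b^2 a b)*trace(a) - trace(b^2 a b a)   [inverse elimination on a] = x*y^2*z - x^2*y - y*z^2 + y
trace(b a^-2 b a b a^-1) = trace(a^-1 b a b a^-1 b)*trace(a) - trace(a^-1 b a b a^-1 b a)   [inverse elimination on a] = x^3*y^2*z - x^4*y - 2*x^2*y*z^2 + x^3*z - x*y^2*z + x*z^3 + 3*x^2*y + y*z^2 - 3*x*z - y
trace(b a^-2 b a b) = trace(a^-1 b a b^2)*trace(a) - trace(a^-1 b a b^2 a)   [inverse elimination on a] = x^2*y^2*z - x^3*y - x*y*z^2 - y^2*z + 2*x*y + z
trace(a^-2 b a b a^-2 b) = trace(b a^-2 b a b a^-1)*trace(a) - trace(b a^-2 b a b)   [inverse elimination on a] = x^4*y^2*z - x^5*y - 2*x^3*y*z^2 + x^4*z - 2*x^2*y^2*z + x^2*z^3 + 4*x^3*y + 2*x*y*z^2 - 3*x^2*z + y^2*z - 3*x*y - z
trace(a^-1 b^-1 a^-2 b a b a^-1) = trace(a^-2 b a b a^-2)*trace(b) - trace(a^-2 b a b a^-2 b)   [inverse elimination on b] = x^3*y*z^2 - x^4*z - x^2*y^2*z - x^2*z^3 + x^3*y + 3*x^2*z - 2*x*y + z
trace(a^-1 b^-1 a^-2 b a b) = trace(a^-2 b a b a^-1)*trace(b) - trace(a^-2 b a b a^-1 b)   [inverse elimination on b] = x^2*y*z^2 - x^3*z - x*y^2*z - x*z^3 + x^2*y + 3*x*z - y
trace(a^-1 b^-1 a^-2 b a b a^-2) = trace(a^-1 b^-1 a^-2 b a b a^-1)*trace(a) - trace(a^-1 b^-1 a^-2 b a b)   [inverse elimination on a] = x^4*y*z^2 - x^5*z - x^3*y^2*z - x^3*z^3 + x^4*y - x^2*y*z^2 + 4*x^3*z + x*y^2*z + x*z^3 - 3*x^2*y - 2*x*z + y
trace(b a^-2 b^-2 a^-1 b^-1 a^-2 b a) = trace(a^-1 b^-1 a^-2 b a b a^-2 b^-1)*trace(b) - trace(a^-1 b^-1 a^-2 b a b a^-2)   [inverse elimination on b] = x^3*y^2*z^3 - 2*x^4*y*z^2 - x^2*y^3*z^2 - x^2*y*z^4 + x^5*z + x^3*y^2*z + x^3*z^3 + 5*x^2*y*z^2 - 4*x^3*z - x*y^2*z - x*z^3 - x^2*y + 2*x*z + y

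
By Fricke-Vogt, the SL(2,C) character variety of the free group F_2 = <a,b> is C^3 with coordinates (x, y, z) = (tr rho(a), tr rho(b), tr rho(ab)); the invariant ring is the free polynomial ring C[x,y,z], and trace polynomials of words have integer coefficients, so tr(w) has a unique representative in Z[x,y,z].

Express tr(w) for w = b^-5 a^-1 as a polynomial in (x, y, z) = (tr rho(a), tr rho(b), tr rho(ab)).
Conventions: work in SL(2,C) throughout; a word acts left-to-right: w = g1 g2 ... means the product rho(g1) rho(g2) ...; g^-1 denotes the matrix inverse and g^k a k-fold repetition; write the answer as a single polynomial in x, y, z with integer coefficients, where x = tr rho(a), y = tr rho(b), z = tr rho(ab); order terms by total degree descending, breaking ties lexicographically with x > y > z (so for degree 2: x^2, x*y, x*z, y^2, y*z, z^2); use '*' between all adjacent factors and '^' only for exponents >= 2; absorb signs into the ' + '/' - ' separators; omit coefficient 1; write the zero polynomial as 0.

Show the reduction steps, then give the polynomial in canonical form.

use: tr(a^-1) = tr(a) = x
use: tr(a^-1 b) = tr(b) * tr(a) - tr(b a) = x*y - z
apply: tr(a^-1 b^-1) = tr(a^-1) * tr(b) - tr(a^-1 b) = z
apply: tr(a^-1 b^-2) = tr(a^-1 b^-1) * tr(b) - tr(a^-1) = y*z - x
tr(b^-2 a^-1 b^-1) = tr(a^-1 b^-2) * tr(b) - tr(a^-1 b^-1) = y^2*z - x*y - z
use: tr(a^-1 b^-4) = tr(b^-2 a^-1 b^-1) * tr(b) - tr(b^-2 a^-1) = y^3*z - x*y^2 - 2*y*z + x
apply: tr(b^-5 a^-1) = tr(a^-1 b^-4) * tr(b) - tr(a^-1 b^-3) = y^4*z - x*y^3 - 3*y^2*z + 2*x*y + z

y^4*z - x*y^3 - 3*y^2*z + 2*x*y + z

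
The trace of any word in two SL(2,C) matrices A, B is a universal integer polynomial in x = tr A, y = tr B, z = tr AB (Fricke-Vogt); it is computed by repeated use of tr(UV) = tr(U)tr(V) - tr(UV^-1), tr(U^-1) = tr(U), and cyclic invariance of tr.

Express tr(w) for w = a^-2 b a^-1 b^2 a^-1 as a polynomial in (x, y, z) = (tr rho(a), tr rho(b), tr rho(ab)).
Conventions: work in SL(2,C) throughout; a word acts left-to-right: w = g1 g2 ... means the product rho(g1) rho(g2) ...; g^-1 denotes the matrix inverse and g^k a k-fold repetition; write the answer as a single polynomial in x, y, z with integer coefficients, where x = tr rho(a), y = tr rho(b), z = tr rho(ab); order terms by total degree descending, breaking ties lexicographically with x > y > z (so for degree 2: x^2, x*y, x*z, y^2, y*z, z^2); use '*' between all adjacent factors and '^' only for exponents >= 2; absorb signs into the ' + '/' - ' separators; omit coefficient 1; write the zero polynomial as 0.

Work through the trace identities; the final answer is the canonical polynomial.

use: tr(b^2) = tr(b) * tr(b) - tr(1)  (reduce the b square) = y^2 - 2
use: tr(b^3) = tr(b) * tr(b^2) - tr(b)  (reduce the b square) = y^3 - 3*y
tr(a b^2) = tr(b) * tr(a b) - tr(a)  (reduce the b square) = y*z - x
apply: tr(b^3 a) = tr(b) * tr(a b^2) - tr(a b)  (reduce the b square) = y^2*z - x*y - z
apply: tr(b a^-1 b^2) = tr(b^3) * tr(a) - tr(b^3 a)  (eliminate a^-1) = x*y^3 - y^2*z - 2*x*y + z
apply: tr(a b a b) = tr(b a) * tr(b a) - tr(1)  (split on b) = z^2 - 2
tr(a b a) = tr(a) * tr(b a) - tr(b)  (reduce the a square) = x*z - y
tr(b^2 a b a) = tr(b) * tr(a b a b) - tr(a b a)  (reduce the b square) = y*z^2 - x*z - y
use: tr(b a^-1 b^2 a) = tr(b^2 a b) * tr(a) - tr(b^2 a b a)  (eliminate a^-1) = x*y^2*z - x^2*y - y*z^2 + y
use: tr(a^-1 b a^-1 b^2) = tr(b a^-1 b^2) * tr(a) - tr(b a^-1 b^2 a)  (eliminate a^-1) = x^2*y^3 - 2*x*y^2*z - x^2*y + y*z^2 + x*z - y
tr(a^-1 b a^-1 b^2 a^-1) = tr(a^-1 b a^-1 b^2) * tr(a) - tr(a^-1 b a^-1 b^2 a)  (eliminate a^-1) = x^3*y^3 - 2*x^2*y^2*z - x^3*y - x*y^3 + x*y*z^2 + x^2*z + y^2*z + x*y - z
tr(a^-2 b a^-1 b^2 a^-1) = tr(a^-1 b a^-1 b^2 a^-1) * tr(a) - tr(a^-1 b a^-1 b^2)  (eliminate a^-1) = x^4*y^3 - 2*x^3*y^2*z - x^4*y - 2*x^2*y^3 + x^2*y*z^2 + x^3*z + 3*x*y^2*z + 2*x^2*y - y*z^2 - 2*x*z + y

x^4*y^3 - 2*x^3*y^2*z - x^4*y - 2*x^2*y^3 + x^2*y*z^2 + x^3*z + 3*x*y^2*z + 2*x^2*y - y*z^2 - 2*x*z + y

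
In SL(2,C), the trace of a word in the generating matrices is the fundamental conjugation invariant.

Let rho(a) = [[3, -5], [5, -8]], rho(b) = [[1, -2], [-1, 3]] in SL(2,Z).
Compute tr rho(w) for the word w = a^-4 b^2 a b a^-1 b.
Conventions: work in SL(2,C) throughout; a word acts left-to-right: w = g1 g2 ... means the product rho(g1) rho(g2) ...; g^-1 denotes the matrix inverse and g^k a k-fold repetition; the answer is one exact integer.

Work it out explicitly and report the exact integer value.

rho(a^-1) = [[-8, 5], [-5, 3]]
... * rho(a^-1) = [[-8, 5], [-5, 3]]  ->  [[39, -25], [25, -16]]
... * rho(a^-1) = [[-8, 5], [-5, 3]]  ->  [[-187, 120], [-120, 77]]
... * rho(a^-1) = [[-8, 5], [-5, 3]]  ->  [[896, -575], [575, -369]]
... * rho(b) = [[1, -2], [-1, 3]]  ->  [[1471, -3517], [944, -2257]]
... * rho(b) = [[1, -2], [-1, 3]]  ->  [[4988, -13493], [3201, -8659]]
... * rho(a) = [[3, -5], [5, -8]]  ->  [[-52501, 83004], [-33692, 53267]]
... * rho(b) = [[1, -2], [-1, 3]]  ->  [[-135505, 354014], [-86959, 227185]]
... * rho(a^-1) = [[-8, 5], [-5, 3]]  ->  [[-686030, 384517], [-440253, 246760]]
... * rho(b) = [[1, -2], [-1, 3]]  ->  [[-1070547, 2525611], [-687013, 1620786]]
tr = -1070547 + 1620786 = 550239

550239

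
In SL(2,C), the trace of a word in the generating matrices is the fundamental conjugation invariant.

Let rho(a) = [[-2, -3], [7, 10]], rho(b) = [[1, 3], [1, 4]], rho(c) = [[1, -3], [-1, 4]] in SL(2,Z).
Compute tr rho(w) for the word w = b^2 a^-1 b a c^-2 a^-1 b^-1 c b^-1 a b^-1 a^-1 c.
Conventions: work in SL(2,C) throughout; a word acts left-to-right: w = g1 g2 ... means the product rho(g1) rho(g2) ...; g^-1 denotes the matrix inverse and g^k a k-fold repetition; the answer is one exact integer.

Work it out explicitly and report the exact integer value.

-4435257682

rho(b) = [[1, 3], [1, 4]]
... * rho(b) = [[1, 3], [1, 4]]  ->  [[4, 15], [5, 19]]
... * rho(a^-1) = [[10, 3], [-7, -2]]  ->  [[-65, -18], [-83, -23]]
... * rho(b) = [[1, 3], [1, 4]]  ->  [[-83, -267], [-106, -341]]
... * rho(a) = [[-2, -3], [7, 10]]  ->  [[-1703, -2421], [-2175, -3092]]
... * rho(c^-1) = [[4, 3], [1, 1]]  ->  [[-9233, -7530], [-11792, -9617]]
... * rho(c^-1) = [[4, 3], [1, 1]]  ->  [[-44462, -35229], [-56785, -44993]]
... * rho(a^-1) = [[10, 3], [-7, -2]]  ->  [[-198017, -62928], [-252899, -80369]]
... * rho(b^-1) = [[4, -3], [-1, 1]]  ->  [[-729140, 531123], [-931227, 678328]]
... * rho(c) = [[1, -3], [-1, 4]]  ->  [[-1260263, 4311912], [-1609555, 5506993]]
... * rho(b^-1) = [[4, -3], [-1, 1]]  ->  [[-9352964, 8092701], [-11945213, 10335658]]
... * rho(a) = [[-2, -3], [7, 10]]  ->  [[75354835, 108985902], [96240032, 139192219]]
... * rho(b^-1) = [[4, -3], [-1, 1]]  ->  [[192433438, -117078603], [245767909, -149527877]]
... * rho(a^-1) = [[10, 3], [-7, -2]]  ->  [[2743884601, 811457520], [3504374229, 1036359481]]
... * rho(c) = [[1, -3], [-1, 4]]  ->  [[1932427081, -4985823723], [2468014748, -6367684763]]
tr = 1932427081 + -6367684763 = -4435257682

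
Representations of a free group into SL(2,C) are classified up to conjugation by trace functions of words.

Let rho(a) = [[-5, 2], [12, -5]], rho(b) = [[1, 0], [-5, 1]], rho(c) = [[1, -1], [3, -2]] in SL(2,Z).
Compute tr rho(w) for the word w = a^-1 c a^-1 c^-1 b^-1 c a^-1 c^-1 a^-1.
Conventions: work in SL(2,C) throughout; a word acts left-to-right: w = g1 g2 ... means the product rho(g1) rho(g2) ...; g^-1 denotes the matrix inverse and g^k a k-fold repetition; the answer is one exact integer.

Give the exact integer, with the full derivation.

rho(a^-1) = [[-5, -2], [-12, -5]]
... * rho(c) = [[1, -1], [3, -2]]  ->  [[-11, 9], [-27, 22]]
... * rho(a^-1) = [[-5, -2], [-12, -5]]  ->  [[-53, -23], [-129, -56]]
... * rho(c^-1) = [[-2, 1], [-3, 1]]  ->  [[175, -76], [426, -185]]
... * rho(b^-1) = [[1, 0], [5, 1]]  ->  [[-205, -76], [-499, -185]]
... * rho(c) = [[1, -1], [3, -2]]  ->  [[-433, 357], [-1054, 869]]
... * rho(a^-1) = [[-5, -2], [-12, -5]]  ->  [[-2119, -919], [-5158, -2237]]
... * rho(c^-1) = [[-2, 1], [-3, 1]]  ->  [[6995, -3038], [17027, -7395]]
... * rho(a^-1) = [[-5, -2], [-12, -5]]  ->  [[1481, 1200], [3605, 2921]]
tr = 1481 + 2921 = 4402

4402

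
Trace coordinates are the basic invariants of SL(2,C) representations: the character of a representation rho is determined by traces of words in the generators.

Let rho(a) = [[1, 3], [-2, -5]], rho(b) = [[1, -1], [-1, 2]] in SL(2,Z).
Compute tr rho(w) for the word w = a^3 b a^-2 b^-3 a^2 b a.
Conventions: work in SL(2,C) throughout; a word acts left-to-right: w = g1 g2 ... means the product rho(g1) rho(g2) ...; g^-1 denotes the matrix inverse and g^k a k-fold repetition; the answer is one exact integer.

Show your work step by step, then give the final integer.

65987

rho(a) = [[1, 3], [-2, -5]]
... * rho(a) = [[1, 3], [-2, -5]]  ->  [[-5, -12], [8, 19]]
... * rho(a) = [[1, 3], [-2, -5]]  ->  [[19, 45], [-30, -71]]
... * rho(b) = [[1, -1], [-1, 2]]  ->  [[-26, 71], [41, -112]]
... * rho(a^-1) = [[-5, -3], [2, 1]]  ->  [[272, 149], [-429, -235]]
... * rho(a^-1) = [[-5, -3], [2, 1]]  ->  [[-1062, -667], [1675, 1052]]
... * rho(b^-1) = [[2, 1], [1, 1]]  ->  [[-2791, -1729], [4402, 2727]]
... * rho(b^-1) = [[2, 1], [1, 1]]  ->  [[-7311, -4520], [11531, 7129]]
... * rho(b^-1) = [[2, 1], [1, 1]]  ->  [[-19142, -11831], [30191, 18660]]
... * rho(a) = [[1, 3], [-2, -5]]  ->  [[4520, 1729], [-7129, -2727]]
... * rho(a) = [[1, 3], [-2, -5]]  ->  [[1062, 4915], [-1675, -7752]]
... * rho(b) = [[1, -1], [-1, 2]]  ->  [[-3853, 8768], [6077, -13829]]
... * rho(a) = [[1, 3], [-2, -5]]  ->  [[-21389, -55399], [33735, 87376]]
tr = -21389 + 87376 = 65987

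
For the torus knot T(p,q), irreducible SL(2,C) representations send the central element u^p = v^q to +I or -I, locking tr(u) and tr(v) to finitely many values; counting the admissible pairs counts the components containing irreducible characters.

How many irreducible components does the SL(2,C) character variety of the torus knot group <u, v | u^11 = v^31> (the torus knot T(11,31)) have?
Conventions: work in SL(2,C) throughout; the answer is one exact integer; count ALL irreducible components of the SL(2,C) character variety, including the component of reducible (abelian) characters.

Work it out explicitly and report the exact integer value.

151

In the torus knot group T(11,31), u^11 = v^31 is central, so an irreducible representation sends it to +I or -I (Schur).
So on each irreducible component the traces are pinned: tr(u) = 2*cos(pi*alpha/11) with 1 <= alpha <= 10, tr(v) = 2*cos(pi*beta/31) with 1 <= beta <= 30.
Consistency of u^11 = (-1)^alpha I with v^31 = (-1)^beta I forces alpha = beta (mod 2).
count pairs: odd alpha (5 choices) x odd beta (15), plus even alpha (5) x even beta (15): 5*15 + 5*15 = 150.
components with irreducible characters: 150; plus the single component of reducible (abelian) characters: total 151.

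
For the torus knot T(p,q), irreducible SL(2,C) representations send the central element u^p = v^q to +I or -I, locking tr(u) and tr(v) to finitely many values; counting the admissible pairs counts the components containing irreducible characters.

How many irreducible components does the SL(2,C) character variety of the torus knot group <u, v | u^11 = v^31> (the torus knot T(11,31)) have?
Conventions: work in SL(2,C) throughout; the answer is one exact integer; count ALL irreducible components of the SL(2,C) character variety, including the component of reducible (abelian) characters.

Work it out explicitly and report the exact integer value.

151

Gamma = < u, v | u^11 = v^31 > (torus knot T(11,31)); the central element u^11 = v^31 acts as +I or -I in any irreducible SL(2,C) representation.
This locks tr(u) to 2*cos(pi*alpha/11), alpha in 1..10, and tr(v) to 2*cos(pi*beta/31), beta in 1..30, on each component of irreducible characters.
The two central values (-1)^alpha I and (-1)^beta I must be the same matrix, so alpha and beta share a parity.
Counting: 5 odd alphas x 15 odd betas + 5 even alphas x 15 even betas = 75 + 75 = 150.
That is 150 components of irreducible characters, and with the reducible (abelian) component the total is 151.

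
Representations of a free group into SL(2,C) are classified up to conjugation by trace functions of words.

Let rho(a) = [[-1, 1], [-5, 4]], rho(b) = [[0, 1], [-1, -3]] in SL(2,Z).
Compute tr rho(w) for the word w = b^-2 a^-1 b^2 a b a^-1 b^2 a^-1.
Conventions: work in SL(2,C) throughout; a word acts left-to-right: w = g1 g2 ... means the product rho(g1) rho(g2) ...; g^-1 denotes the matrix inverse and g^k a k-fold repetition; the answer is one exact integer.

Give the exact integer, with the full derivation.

-803883

rho(b^-1) = [[-3, -1], [1, 0]]
... * rho(b^-1) = [[-3, -1], [1, 0]]  ->  [[8, 3], [-3, -1]]
... * rho(a^-1) = [[4, -1], [5, -1]]  ->  [[47, -11], [-17, 4]]
... * rho(b) = [[0, 1], [-1, -3]]  ->  [[11, 80], [-4, -29]]
... * rho(b) = [[0, 1], [-1, -3]]  ->  [[-80, -229], [29, 83]]
... * rho(a) = [[-1, 1], [-5, 4]]  ->  [[1225, -996], [-444, 361]]
... * rho(b) = [[0, 1], [-1, -3]]  ->  [[996, 4213], [-361, -1527]]
... * rho(a^-1) = [[4, -1], [5, -1]]  ->  [[25049, -5209], [-9079, 1888]]
... * rho(b) = [[0, 1], [-1, -3]]  ->  [[5209, 40676], [-1888, -14743]]
... * rho(b) = [[0, 1], [-1, -3]]  ->  [[-40676, -116819], [14743, 42341]]
... * rho(a^-1) = [[4, -1], [5, -1]]  ->  [[-746799, 157495], [270677, -57084]]
tr = -746799 + -57084 = -803883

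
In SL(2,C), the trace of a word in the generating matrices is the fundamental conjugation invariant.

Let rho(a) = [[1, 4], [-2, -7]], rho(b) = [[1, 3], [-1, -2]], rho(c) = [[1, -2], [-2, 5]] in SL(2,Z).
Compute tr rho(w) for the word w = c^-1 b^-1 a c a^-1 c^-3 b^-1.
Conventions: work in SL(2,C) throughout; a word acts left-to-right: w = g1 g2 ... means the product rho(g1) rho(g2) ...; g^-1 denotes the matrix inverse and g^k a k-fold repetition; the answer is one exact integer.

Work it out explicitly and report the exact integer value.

rho(c^-1) = [[5, 2], [2, 1]]
... * rho(b^-1) = [[-2, -3], [1, 1]]  ->  [[-8, -13], [-3, -5]]
... * rho(a) = [[1, 4], [-2, -7]]  ->  [[18, 59], [7, 23]]
... * rho(c) = [[1, -2], [-2, 5]]  ->  [[-100, 259], [-39, 101]]
... * rho(a^-1) = [[-7, -4], [2, 1]]  ->  [[1218, 659], [475, 257]]
... * rho(c^-1) = [[5, 2], [2, 1]]  ->  [[7408, 3095], [2889, 1207]]
... * rho(c^-1) = [[5, 2], [2, 1]]  ->  [[43230, 17911], [16859, 6985]]
... * rho(c^-1) = [[5, 2], [2, 1]]  ->  [[251972, 104371], [98265, 40703]]
... * rho(b^-1) = [[-2, -3], [1, 1]]  ->  [[-399573, -651545], [-155827, -254092]]
tr = -399573 + -254092 = -653665

-653665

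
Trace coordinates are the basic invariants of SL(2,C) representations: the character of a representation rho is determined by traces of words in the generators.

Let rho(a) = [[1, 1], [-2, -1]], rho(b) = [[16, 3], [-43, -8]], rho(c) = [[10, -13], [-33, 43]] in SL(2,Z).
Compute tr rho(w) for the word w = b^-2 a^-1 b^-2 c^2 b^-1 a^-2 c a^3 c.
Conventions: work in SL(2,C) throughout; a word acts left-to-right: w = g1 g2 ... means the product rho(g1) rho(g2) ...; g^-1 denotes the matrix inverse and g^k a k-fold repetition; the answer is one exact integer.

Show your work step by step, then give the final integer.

70587711556

rho(b^-1) = [[-8, -3], [43, 16]]
... * rho(b^-1) = [[-8, -3], [43, 16]]  ->  [[-65, -24], [344, 127]]
... * rho(a^-1) = [[-1, -1], [2, 1]]  ->  [[17, 41], [-90, -217]]
... * rho(b^-1) = [[-8, -3], [43, 16]]  ->  [[1627, 605], [-8611, -3202]]
... * rho(b^-1) = [[-8, -3], [43, 16]]  ->  [[12999, 4799], [-68798, -25399]]
... * rho(c) = [[10, -13], [-33, 43]]  ->  [[-28377, 37370], [150187, -197783]]
... * rho(c) = [[10, -13], [-33, 43]]  ->  [[-1516980, 1975811], [8028709, -10457100]]
... * rho(b^-1) = [[-8, -3], [43, 16]]  ->  [[97095713, 36163916], [-513884972, -191399727]]
... * rho(a^-1) = [[-1, -1], [2, 1]]  ->  [[-24767881, -60931797], [131085518, 322485245]]
... * rho(a^-1) = [[-1, -1], [2, 1]]  ->  [[-97095713, -36163916], [513884972, 191399727]]
... * rho(c) = [[10, -13], [-33, 43]]  ->  [[222452098, -292804119], [-1177341271, 1549683625]]
... * rho(a) = [[1, 1], [-2, -1]]  ->  [[808060336, 515256217], [-4276708521, -2727024896]]
... * rho(a) = [[1, 1], [-2, -1]]  ->  [[-222452098, 292804119], [1177341271, -1549683625]]
... * rho(a) = [[1, 1], [-2, -1]]  ->  [[-808060336, -515256217], [4276708521, 2727024896]]
... * rho(c) = [[10, -13], [-33, 43]]  ->  [[8922851801, -11651232963], [-47224736358, 61664859755]]
tr = 8922851801 + 61664859755 = 70587711556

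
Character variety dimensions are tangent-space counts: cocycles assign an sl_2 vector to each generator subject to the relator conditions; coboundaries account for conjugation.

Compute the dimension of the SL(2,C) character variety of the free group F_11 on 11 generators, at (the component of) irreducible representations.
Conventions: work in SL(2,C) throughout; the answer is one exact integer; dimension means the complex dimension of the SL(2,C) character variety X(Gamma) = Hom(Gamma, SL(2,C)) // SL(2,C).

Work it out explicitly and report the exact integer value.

Gamma = F_11 has 11 generators and no relators.
A cocycle picks one sl_2 vector per generator freely, giving dim Z^1 = 3*11 = 33.
At an irreducible rho the centralizer of the image in sl_2 is 0, so the coboundary map sl_2 -> Z^1 is injective: dim B^1 = 3.
dim X = dim H^1 = dim Z^1 - dim B^1 = 33 - 3 = 30.

30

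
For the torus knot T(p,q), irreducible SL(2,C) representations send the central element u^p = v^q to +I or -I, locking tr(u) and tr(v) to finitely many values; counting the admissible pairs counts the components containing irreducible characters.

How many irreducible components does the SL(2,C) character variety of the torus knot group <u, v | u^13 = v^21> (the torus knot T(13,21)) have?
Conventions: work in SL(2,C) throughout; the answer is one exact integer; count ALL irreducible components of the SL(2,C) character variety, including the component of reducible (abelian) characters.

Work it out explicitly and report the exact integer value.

121

Gamma = < u, v | u^13 = v^21 > (torus knot T(13,21)); the central element u^13 = v^21 acts as +I or -I in any irreducible SL(2,C) representation.
This locks tr(u) to 2*cos(pi*alpha/13), alpha in 1..12, and tr(v) to 2*cos(pi*beta/21), beta in 1..20, on each component of irreducible characters.
The two central values (-1)^alpha I and (-1)^beta I must be the same matrix, so alpha and beta share a parity.
count pairs: odd alpha (6 choices) x odd beta (10), plus even alpha (6) x even beta (10): 6*10 + 6*10 = 120.
components with irreducible characters: 120; plus the single component of reducible (abelian) characters: total 121.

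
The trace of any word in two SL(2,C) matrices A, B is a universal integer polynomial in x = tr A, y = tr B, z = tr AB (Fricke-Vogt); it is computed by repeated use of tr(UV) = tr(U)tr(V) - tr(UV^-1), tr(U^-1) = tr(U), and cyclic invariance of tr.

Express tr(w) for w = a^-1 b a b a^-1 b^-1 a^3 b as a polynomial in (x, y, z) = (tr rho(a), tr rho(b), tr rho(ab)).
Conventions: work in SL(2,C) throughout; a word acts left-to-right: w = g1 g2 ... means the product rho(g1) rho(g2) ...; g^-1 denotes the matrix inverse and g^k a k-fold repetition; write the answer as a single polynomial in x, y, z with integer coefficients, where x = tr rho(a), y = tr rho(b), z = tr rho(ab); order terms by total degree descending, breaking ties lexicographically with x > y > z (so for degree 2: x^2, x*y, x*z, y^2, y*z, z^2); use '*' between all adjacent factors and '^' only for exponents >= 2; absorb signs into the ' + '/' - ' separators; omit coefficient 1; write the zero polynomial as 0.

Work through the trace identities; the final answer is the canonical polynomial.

tr(b a^2) = tr(a) * tr(b a) - tr(b) = x*z - y
tr(a^3 b) = tr(a) * tr(b a^2) - tr(b a) = x^2*z - x*y - z
tr(a^2) = tr(a) * tr(a) - tr(1) = x^2 - 2
tr(a^3) = tr(a) * tr(a^2) - tr(a) = x^3 - 3*x
apply: tr(a b^2 a^2) = tr(b) * tr(a^3 b) - tr(a^3) = x^2*y*z - x^3 - x*y^2 - y*z + 3*x
tr(a b^2 a) = tr(b) * tr(a^2 b) - tr(a^2) = x*y*z - x^2 - y^2 + 2
tr(b a^4 b) = tr(a) * tr(a b^2 a^2) - tr(a b^2 a) = x^3*y*z - x^4 - x^2*y^2 - 2*x*y*z + 4*x^2 + y^2 - 2
use: tr(b a b a) = tr(a b) * tr(a b) - tr(1)   [split at repeated a] = z^2 - 2
apply: tr(b a b) = tr(b) * tr(a b) - tr(a) = y*z - x
tr(a b a b a) = tr(a) * tr(b a b a) - tr(b a b) = x*z^2 - y*z - x
use: tr(a b a b a^2) = tr(a) * tr(a b a b a) - tr(a b a b) = x^2*z^2 - x*y*z - x^2 - z^2 + 2
tr(b a^4 b a) = tr(a) * tr(a b a b a^2) - tr(a b a b a) = x^3*z^2 - x^2*y*z - x^3 - 2*x*z^2 + y*z + 3*x
use: tr(a^3 b a^-1 b a) = tr(b a^4 b) * tr(a) - tr(b a^4 b a) = x^4*y*z - x^5 - x^3*y^2 - x^3*z^2 - x^2*y*z + 5*x^3 + x*y^2 + 2*x*z^2 - y*z - 5*x
tr(b^2 a b a) = tr(b) * tr(a b a b) - tr(a b a) = y*z^2 - x*z - y
tr(b^2 a b) = tr(b) * tr(b a b) - tr(b a) = y^2*z - x*y - z
tr(a b^2 a b a) = tr(a) * tr(b^2 a b a) - tr(b^2 a b) = x*y*z^2 - x^2*z - y^2*z + z
tr(a^2 b^2 a b a) = tr(a) * tr(a b^2 a b a) - tr(a b^2 a b) = x^2*y*z^2 - x^3*z - x*y^2*z - y*z^2 + 2*x*z + y
tr(b a b a^4 b) = tr(a) * tr(a^2 b^2 a b a) - tr(a^2 b^2 a b) = x^3*y*z^2 - x^4*z - x^2*y^2*z - 2*x*y*z^2 + 3*x^2*z + y^2*z + x*y - z
tr(b a b a b a) = tr(b a b a) * tr(b a) - tr(a b)   [split at repeated b] = z^3 - 3*z
tr(a b a b a b a) = tr(a) * tr(b a b a b a) - tr(b a b a b) = x*z^3 - y*z^2 - 2*x*z + y
tr(a b a b a b a^2) = tr(a) * tr(a b a b a b a) - tr(a b a b a b) = x^2*z^3 - x*y*z^2 - 2*x^2*z - z^3 + x*y + 3*z
tr(b a b a^4 b a) = tr(a) * tr(a b a b a b a^2) - tr(a b a b a b a) = x^3*z^3 - x^2*y*z^2 - 2*x^3*z - 2*x*z^3 + x^2*y + y*z^2 + 5*x*z - y
tr(a^3 b a^-1 b a b a) = tr(b a b a^4 b) * tr(a) - tr(b a b a^4 b a) = x^4*y*z^2 - x^5*z - x^3*y^2*z - x^3*z^3 - x^2*y*z^2 + 5*x^3*z + x*y^2*z + 2*x*z^3 - y*z^2 - 6*x*z + y
apply: tr(b a b a b a^3 b) = tr(b) * tr(a b a b a^3 b) - tr(a b a b a^3) = x^2*y*z^3 - x^3*z^2 - x*y^2*z^2 - x^2*y*z - y*z^3 + x^3 + x*y^2 + 2*x*z^2 + 2*y*z - 3*x
tr(b a b a b a b a) = tr(a b a b) * tr(a b a b) - tr(1)   [split at repeated a] = z^4 - 4*z^2 + 2
tr(b a b a b a b) = tr(b) * tr(a b a b a b) - tr(a b a b a) = y*z^3 - x*z^2 - 2*y*z + x
apply: tr(b a b a b a b a^2) = tr(a) * tr(b a b a b a b a) - tr(b a b a b a b) = x*z^4 - y*z^3 - 3*x*z^2 + 2*y*z + x
tr(b a b a b a^3 b a) = tr(a) * tr(b a b a b a b a^2) - tr(b a b a b a b a) = x^2*z^4 - x*y*z^3 - 3*x^2*z^2 - z^4 + 2*x*y*z + x^2 + 4*z^2 - 2
use: tr(a^3 b a^-1 b a b a b) = tr(b a b a b a^3 b) * tr(a) - tr(b a b a b a^3 b a) = x^3*y*z^3 - x^4*z^2 - x^2*y^2*z^2 - x^2*z^4 - x^3*y*z + x^4 + x^2*y^2 + 5*x^2*z^2 + z^4 - 4*x^2 - 4*z^2 + 2
tr(b^-1 a^3 b a^-1 b a b a) = tr(a^3 b a^-1 b a b a) * tr(b) - tr(a^3 b a^-1 b a b a b) = x^4*y^2*z^2 - x^5*y*z - x^3*y^3*z - 2*x^3*y*z^3 + x^4*z^2 + x^2*z^4 + 6*x^3*y*z + x*y^3*z + 2*x*y*z^3 - x^4 - x^2*y^2 - 5*x^2*z^2 - y^2*z^2 - z^4 - 6*x*y*z + 4*x^2 + y^2 + 4*z^2 - 2
tr(a^-1 b a b a^-1 b^-1 a^3 b) = tr(b^-1 a^3 b a^-1 b a b) * tr(a) - tr(b^-1 a^3 b a^-1 b a b a) = -x^4*y^2*z^2 + 2*x^5*y*z + x^3*y^3*z + 2*x^3*y*z^3 - x^6 - x^4*y^2 - 2*x^4*z^2 - x^2*z^4 - 7*x^3*y*z - x*y^3*z - 2*x*y*z^3 + 6*x^4 + 2*x^2*y^2 + 7*x^2*z^2 + y^2*z^2 + z^4 + 5*x*y*z - 9*x^2 - y^2 - 4*z^2 + 2

-x^4*y^2*z^2 + 2*x^5*y*z + x^3*y^3*z + 2*x^3*y*z^3 - x^6 - x^4*y^2 - 2*x^4*z^2 - x^2*z^4 - 7*x^3*y*z - x*y^3*z - 2*x*y*z^3 + 6*x^4 + 2*x^2*y^2 + 7*x^2*z^2 + y^2*z^2 + z^4 + 5*x*y*z - 9*x^2 - y^2 - 4*z^2 + 2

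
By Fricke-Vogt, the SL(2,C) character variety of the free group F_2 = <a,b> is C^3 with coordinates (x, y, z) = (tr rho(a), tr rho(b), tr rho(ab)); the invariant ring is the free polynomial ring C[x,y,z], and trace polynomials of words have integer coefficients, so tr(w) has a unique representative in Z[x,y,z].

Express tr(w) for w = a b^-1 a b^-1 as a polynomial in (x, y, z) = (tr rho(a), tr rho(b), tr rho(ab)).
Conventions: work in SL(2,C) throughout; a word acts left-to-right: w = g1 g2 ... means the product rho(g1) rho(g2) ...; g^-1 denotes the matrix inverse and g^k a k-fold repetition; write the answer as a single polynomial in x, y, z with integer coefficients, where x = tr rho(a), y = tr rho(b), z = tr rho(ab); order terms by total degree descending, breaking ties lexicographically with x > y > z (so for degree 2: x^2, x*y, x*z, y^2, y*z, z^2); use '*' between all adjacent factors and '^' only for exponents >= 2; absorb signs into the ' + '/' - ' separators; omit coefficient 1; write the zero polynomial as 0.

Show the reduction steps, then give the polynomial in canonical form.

x^2*y^2 - 2*x*y*z + z^2 - 2

and tr(a^2) = tr(a) * tr(a) - tr(1)  (reduce the a square) = x^2 - 2
tr(a^2 b) = tr(a) * tr(b a) - tr(b)  (reduce the a square) = x*z - y
tr(a b^-1 a) = tr(a^2) * tr(b) - tr(a^2 b)  (eliminate b^-1) = x^2*y - x*z - y
next, tr(a b a b) = tr(b a) * tr(b a) - tr(1)  (split on b) = z^2 - 2
tr(a b^-1 a b) = tr(a b a) * tr(b) - tr(a b a b)  (eliminate b^-1) = x*y*z - y^2 - z^2 + 2
next, tr(a b^-1 a b^-1) = tr(a b^-1 a) * tr(b) - tr(a b^-1 a b)  (eliminate b^-1) = x^2*y^2 - 2*x*y*z + z^2 - 2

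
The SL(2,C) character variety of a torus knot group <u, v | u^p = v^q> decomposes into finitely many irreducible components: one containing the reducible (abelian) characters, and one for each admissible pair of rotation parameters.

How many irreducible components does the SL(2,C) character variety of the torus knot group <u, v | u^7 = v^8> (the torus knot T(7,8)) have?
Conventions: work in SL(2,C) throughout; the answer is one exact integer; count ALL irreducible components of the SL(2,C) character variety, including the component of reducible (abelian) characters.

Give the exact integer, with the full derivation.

In the torus knot group T(7,8), u^7 = v^8 is central, so an irreducible representation sends it to +I or -I (Schur).
This locks tr(u) to 2*cos(pi*alpha/7), alpha in 1..6, and tr(v) to 2*cos(pi*beta/8), beta in 1..7, on each component of irreducible characters.
The two central values (-1)^alpha I and (-1)^beta I must be the same matrix, so alpha and beta share a parity.
Counting: 3 odd alphas x 4 odd betas + 3 even alphas x 3 even betas = 12 + 9 = 21.
Total: 21 irreducible-character components + 1 reducible (abelian) component = 22.

22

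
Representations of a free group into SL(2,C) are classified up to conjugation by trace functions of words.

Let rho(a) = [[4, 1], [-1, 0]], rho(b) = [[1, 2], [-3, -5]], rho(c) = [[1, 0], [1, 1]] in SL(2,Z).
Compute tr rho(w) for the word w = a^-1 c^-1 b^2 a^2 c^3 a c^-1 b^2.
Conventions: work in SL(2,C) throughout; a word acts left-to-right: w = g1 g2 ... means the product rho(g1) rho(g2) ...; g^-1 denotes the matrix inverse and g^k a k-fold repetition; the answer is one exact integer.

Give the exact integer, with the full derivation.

rho(a^-1) = [[0, -1], [1, 4]]
... * rho(c^-1) = [[1, 0], [-1, 1]]  ->  [[1, -1], [-3, 4]]
... * rho(b) = [[1, 2], [-3, -5]]  ->  [[4, 7], [-15, -26]]
... * rho(b) = [[1, 2], [-3, -5]]  ->  [[-17, -27], [63, 100]]
... * rho(a) = [[4, 1], [-1, 0]]  ->  [[-41, -17], [152, 63]]
... * rho(a) = [[4, 1], [-1, 0]]  ->  [[-147, -41], [545, 152]]
... * rho(c) = [[1, 0], [1, 1]]  ->  [[-188, -41], [697, 152]]
... * rho(c) = [[1, 0], [1, 1]]  ->  [[-229, -41], [849, 152]]
... * rho(c) = [[1, 0], [1, 1]]  ->  [[-270, -41], [1001, 152]]
... * rho(a) = [[4, 1], [-1, 0]]  ->  [[-1039, -270], [3852, 1001]]
... * rho(c^-1) = [[1, 0], [-1, 1]]  ->  [[-769, -270], [2851, 1001]]
... * rho(b) = [[1, 2], [-3, -5]]  ->  [[41, -188], [-152, 697]]
... * rho(b) = [[1, 2], [-3, -5]]  ->  [[605, 1022], [-2243, -3789]]
tr = 605 + -3789 = -3184

-3184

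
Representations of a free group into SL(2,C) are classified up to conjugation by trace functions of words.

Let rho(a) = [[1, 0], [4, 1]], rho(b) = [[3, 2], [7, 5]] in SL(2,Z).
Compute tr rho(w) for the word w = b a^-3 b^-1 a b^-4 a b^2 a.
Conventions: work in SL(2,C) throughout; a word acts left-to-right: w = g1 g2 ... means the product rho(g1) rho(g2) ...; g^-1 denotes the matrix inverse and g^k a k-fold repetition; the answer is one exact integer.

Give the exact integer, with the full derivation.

-2044418

rho(b) = [[3, 2], [7, 5]]
... * rho(a^-1) = [[1, 0], [-4, 1]]  ->  [[-5, 2], [-13, 5]]
... * rho(a^-1) = [[1, 0], [-4, 1]]  ->  [[-13, 2], [-33, 5]]
... * rho(a^-1) = [[1, 0], [-4, 1]]  ->  [[-21, 2], [-53, 5]]
... * rho(b^-1) = [[5, -2], [-7, 3]]  ->  [[-119, 48], [-300, 121]]
... * rho(a) = [[1, 0], [4, 1]]  ->  [[73, 48], [184, 121]]
... * rho(b^-1) = [[5, -2], [-7, 3]]  ->  [[29, -2], [73, -5]]
... * rho(b^-1) = [[5, -2], [-7, 3]]  ->  [[159, -64], [400, -161]]
... * rho(b^-1) = [[5, -2], [-7, 3]]  ->  [[1243, -510], [3127, -1283]]
... * rho(b^-1) = [[5, -2], [-7, 3]]  ->  [[9785, -4016], [24616, -10103]]
... * rho(a) = [[1, 0], [4, 1]]  ->  [[-6279, -4016], [-15796, -10103]]
... * rho(b) = [[3, 2], [7, 5]]  ->  [[-46949, -32638], [-118109, -82107]]
... * rho(b) = [[3, 2], [7, 5]]  ->  [[-369313, -257088], [-929076, -646753]]
... * rho(a) = [[1, 0], [4, 1]]  ->  [[-1397665, -257088], [-3516088, -646753]]
tr = -1397665 + -646753 = -2044418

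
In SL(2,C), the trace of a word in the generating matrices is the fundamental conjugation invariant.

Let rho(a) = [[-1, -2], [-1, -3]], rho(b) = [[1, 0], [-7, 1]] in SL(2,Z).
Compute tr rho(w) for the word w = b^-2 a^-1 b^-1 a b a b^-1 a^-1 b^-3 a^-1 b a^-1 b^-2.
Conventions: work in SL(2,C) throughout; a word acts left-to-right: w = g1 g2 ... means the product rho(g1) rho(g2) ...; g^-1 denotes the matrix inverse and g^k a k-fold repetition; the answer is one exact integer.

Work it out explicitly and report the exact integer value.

rho(b^-1) = [[1, 0], [7, 1]]
... * rho(b^-1) = [[1, 0], [7, 1]]  ->  [[1, 0], [14, 1]]
... * rho(a^-1) = [[-3, 2], [1, -1]]  ->  [[-3, 2], [-41, 27]]
... * rho(b^-1) = [[1, 0], [7, 1]]  ->  [[11, 2], [148, 27]]
... * rho(a) = [[-1, -2], [-1, -3]]  ->  [[-13, -28], [-175, -377]]
... * rho(b) = [[1, 0], [-7, 1]]  ->  [[183, -28], [2464, -377]]
... * rho(a) = [[-1, -2], [-1, -3]]  ->  [[-155, -282], [-2087, -3797]]
... * rho(b^-1) = [[1, 0], [7, 1]]  ->  [[-2129, -282], [-28666, -3797]]
... * rho(a^-1) = [[-3, 2], [1, -1]]  ->  [[6105, -3976], [82201, -53535]]
... * rho(b^-1) = [[1, 0], [7, 1]]  ->  [[-21727, -3976], [-292544, -53535]]
... * rho(b^-1) = [[1, 0], [7, 1]]  ->  [[-49559, -3976], [-667289, -53535]]
... * rho(b^-1) = [[1, 0], [7, 1]]  ->  [[-77391, -3976], [-1042034, -53535]]
... * rho(a^-1) = [[-3, 2], [1, -1]]  ->  [[228197, -150806], [3072567, -2030533]]
... * rho(b) = [[1, 0], [-7, 1]]  ->  [[1283839, -150806], [17286298, -2030533]]
... * rho(a^-1) = [[-3, 2], [1, -1]]  ->  [[-4002323, 2718484], [-53889427, 36603129]]
... * rho(b^-1) = [[1, 0], [7, 1]]  ->  [[15027065, 2718484], [202332476, 36603129]]
... * rho(b^-1) = [[1, 0], [7, 1]]  ->  [[34056453, 2718484], [458554379, 36603129]]
tr = 34056453 + 36603129 = 70659582

70659582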